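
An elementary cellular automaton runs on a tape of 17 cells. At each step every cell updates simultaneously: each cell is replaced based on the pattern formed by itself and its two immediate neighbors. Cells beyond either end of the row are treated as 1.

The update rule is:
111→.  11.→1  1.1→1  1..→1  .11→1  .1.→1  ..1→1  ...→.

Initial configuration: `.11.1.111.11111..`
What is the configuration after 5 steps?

step 1: 1111111.111...111
step 2: ......111.11.11..
step 3: 1....11.111111111
step 4: 11..11111........
step 5: .1111...11......1

.1111...11......1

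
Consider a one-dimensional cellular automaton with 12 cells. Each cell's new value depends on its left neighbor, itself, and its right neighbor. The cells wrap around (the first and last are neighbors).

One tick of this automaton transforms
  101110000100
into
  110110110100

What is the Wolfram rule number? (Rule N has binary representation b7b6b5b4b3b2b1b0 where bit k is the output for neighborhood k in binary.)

229

position 3: 111 → 1  (bit 7 = 1)
position 4: 110 → 1  (bit 6 = 1)
position 1: 101 → 1  (bit 5 = 1)
position 5: 100 → 0  (bit 4 = 0)
position 2: 011 → 0  (bit 3 = 0)
position 0: 010 → 1  (bit 2 = 1)
position 8: 001 → 0  (bit 1 = 0)
position 6: 000 → 1  (bit 0 = 1)
bits b7..b0 = 11100101 = 229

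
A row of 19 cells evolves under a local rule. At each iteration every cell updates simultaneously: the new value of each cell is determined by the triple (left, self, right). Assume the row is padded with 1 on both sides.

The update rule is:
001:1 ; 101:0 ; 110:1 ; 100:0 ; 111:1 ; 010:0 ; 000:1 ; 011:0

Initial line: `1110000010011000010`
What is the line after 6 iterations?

1110011011001010010

iteration 1: 1110111100101011100
iteration 2: 1110011101000001101
iteration 3: 1110101100011110100
iteration 4: 1110000101101110001
iteration 5: 1110111000100110110
iteration 6: 1110011011001010010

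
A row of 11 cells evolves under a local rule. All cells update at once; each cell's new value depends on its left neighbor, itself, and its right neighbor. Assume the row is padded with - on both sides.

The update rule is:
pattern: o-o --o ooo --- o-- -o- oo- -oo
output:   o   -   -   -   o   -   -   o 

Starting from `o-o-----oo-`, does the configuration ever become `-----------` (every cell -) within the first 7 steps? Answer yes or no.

no

-o-o----o-o
--o-o----o-
---o-o----o
----o-o----
-----o-o---
------o-o--
-------o-o-
step 7 is -------o-o-, still not uniform -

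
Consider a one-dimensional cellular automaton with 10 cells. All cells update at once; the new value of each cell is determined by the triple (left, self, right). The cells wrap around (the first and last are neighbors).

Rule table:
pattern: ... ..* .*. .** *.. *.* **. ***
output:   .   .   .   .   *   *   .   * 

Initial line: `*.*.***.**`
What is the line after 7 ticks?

.*.*.*.*.*

.*.*.*.*.*
*.*.*.*.*.
.*.*.*.*.*  (repeats tick 1; period 2)
tick 7: .*.*.*.*.*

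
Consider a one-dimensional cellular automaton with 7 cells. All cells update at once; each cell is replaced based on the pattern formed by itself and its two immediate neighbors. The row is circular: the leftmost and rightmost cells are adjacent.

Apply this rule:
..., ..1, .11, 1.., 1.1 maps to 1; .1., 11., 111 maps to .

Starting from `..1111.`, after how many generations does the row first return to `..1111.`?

7

generation 1: 111...1
generation 2: ...1111
generation 3: 1111...
generation 4: 1...111
generation 5: .1111..
generation 6: 11...11
generation 7: ..1111.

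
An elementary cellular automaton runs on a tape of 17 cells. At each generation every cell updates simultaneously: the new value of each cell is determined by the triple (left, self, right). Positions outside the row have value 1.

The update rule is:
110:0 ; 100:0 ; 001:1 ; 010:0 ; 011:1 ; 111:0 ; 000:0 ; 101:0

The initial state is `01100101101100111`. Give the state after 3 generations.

00100100100110011

01001001001001100
00010010010011001
00100100100110011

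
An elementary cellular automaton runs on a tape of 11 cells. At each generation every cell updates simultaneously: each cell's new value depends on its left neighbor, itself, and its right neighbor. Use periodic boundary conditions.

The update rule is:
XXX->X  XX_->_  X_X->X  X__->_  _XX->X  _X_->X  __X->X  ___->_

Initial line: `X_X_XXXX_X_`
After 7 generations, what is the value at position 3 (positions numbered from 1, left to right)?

XXXXXXX_XXX
XXXXXX_XXXX
XXXXX_XXXXX
XXXX_XXXXXX
XXX_XXXXXXX
XX_XXXXXXXX
X_XXXXXXXXX
position 3 holds X

X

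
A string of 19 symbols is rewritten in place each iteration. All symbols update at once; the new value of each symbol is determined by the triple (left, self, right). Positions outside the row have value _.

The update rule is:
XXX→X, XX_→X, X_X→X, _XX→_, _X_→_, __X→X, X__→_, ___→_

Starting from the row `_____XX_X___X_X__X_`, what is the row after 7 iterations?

iteration 1: ____X_XX___X_X__X__
iteration 2: ___X_X_X__X_X__X___
iteration 3: __X_X_X__X_X__X____
iteration 4: _X_X_X__X_X__X_____
iteration 5: X_X_X__X_X__X______
iteration 6: _X_X__X_X__X_______
iteration 7: X_X__X_X__X________

X_X__X_X__X________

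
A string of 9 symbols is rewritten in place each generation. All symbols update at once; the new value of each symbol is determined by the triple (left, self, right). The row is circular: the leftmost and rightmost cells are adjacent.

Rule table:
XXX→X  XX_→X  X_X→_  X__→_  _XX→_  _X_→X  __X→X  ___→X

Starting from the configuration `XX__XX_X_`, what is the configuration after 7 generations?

_X_X_X_X_
XX_X_X_X_
_X_X_X_X_  (repeats generation 1; period 2)
generation 7: _X_X_X_X_

_X_X_X_X_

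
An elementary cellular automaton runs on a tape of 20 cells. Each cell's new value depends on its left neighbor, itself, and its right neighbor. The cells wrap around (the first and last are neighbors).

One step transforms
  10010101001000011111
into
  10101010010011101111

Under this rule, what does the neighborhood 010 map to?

At position 3 the neighborhood is 010; the next row has 0 there.

0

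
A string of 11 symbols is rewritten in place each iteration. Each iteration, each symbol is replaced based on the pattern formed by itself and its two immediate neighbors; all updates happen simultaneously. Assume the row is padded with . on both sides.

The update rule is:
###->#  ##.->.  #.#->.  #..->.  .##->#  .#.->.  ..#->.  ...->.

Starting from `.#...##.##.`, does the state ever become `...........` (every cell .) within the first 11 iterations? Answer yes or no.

yes

iteration 1: .....#..#..
iteration 2: ...........
all cells are . at iteration 2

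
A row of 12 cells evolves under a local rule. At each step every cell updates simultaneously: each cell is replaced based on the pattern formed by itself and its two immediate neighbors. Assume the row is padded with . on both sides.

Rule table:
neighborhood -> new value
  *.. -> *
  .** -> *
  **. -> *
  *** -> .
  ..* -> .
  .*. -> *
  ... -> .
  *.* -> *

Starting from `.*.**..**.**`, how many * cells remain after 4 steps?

9

.*****.*****
.*...***...*
.**..*.**..*
.***.*****.*
count of *: 9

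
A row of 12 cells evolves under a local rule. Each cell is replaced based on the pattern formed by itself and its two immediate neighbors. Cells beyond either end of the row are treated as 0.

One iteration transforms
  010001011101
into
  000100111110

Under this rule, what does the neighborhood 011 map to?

1

At position 7 the neighborhood is 011; the next row has 1 there.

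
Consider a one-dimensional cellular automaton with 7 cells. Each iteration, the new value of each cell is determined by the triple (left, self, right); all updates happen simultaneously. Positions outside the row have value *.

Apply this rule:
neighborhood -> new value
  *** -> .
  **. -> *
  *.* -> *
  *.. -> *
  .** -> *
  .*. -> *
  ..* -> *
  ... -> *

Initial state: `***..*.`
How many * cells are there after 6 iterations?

3

..*****
***....
..*****  (repeats iteration 1; period 2)
iteration 6: ***....
count of *: 3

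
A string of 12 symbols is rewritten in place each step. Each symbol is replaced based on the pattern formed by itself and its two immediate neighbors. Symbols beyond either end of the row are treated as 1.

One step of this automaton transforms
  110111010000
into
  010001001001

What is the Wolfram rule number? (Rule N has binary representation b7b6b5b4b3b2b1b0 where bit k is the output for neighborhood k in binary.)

82

position 0: 111 → 0  (bit 7 = 0)
position 1: 110 → 1  (bit 6 = 1)
position 2: 101 → 0  (bit 5 = 0)
position 8: 100 → 1  (bit 4 = 1)
position 3: 011 → 0  (bit 3 = 0)
position 7: 010 → 0  (bit 2 = 0)
position 11: 001 → 1  (bit 1 = 1)
position 9: 000 → 0  (bit 0 = 0)
bits b7..b0 = 01010010 = 82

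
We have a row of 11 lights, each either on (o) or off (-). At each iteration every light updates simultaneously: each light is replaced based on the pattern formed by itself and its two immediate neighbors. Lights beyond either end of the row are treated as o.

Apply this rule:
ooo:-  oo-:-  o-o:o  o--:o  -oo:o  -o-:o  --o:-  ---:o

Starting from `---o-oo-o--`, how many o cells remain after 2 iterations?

5

oo-ooo-ooo-
--oo--oo--o
count of o: 5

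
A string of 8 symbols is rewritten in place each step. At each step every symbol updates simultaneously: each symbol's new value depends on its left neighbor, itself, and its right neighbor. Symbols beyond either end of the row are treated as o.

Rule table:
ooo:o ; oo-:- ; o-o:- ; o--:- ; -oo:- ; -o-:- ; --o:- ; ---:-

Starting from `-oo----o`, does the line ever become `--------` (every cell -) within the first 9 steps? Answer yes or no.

step 1: --------
all cells are - at step 1

yes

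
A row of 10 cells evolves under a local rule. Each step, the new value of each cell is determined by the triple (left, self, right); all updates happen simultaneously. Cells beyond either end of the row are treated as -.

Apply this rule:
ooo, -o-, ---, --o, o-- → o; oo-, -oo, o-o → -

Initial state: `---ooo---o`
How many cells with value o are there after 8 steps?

6

ooo-o-oooo
-o--o--oo-
ooooooo--o
-ooooo-ooo
o-ooo---o-
o--o-ooooo
oooo--ooo-
-oo-oo-o-o
count of o: 6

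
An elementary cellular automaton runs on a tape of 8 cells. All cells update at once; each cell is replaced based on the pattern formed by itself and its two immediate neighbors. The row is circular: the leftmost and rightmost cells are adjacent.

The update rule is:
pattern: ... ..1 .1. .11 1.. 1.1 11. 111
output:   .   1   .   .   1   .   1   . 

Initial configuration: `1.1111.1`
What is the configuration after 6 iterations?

1....1..
.1..1.11
..11...1
11.11.1.
.1..1...
1.11.1..

1.11.1..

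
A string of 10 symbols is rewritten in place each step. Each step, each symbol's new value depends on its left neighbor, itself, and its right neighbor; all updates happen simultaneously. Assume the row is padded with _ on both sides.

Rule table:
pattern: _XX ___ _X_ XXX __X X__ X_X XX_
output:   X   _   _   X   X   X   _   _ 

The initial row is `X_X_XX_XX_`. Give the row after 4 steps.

_X_XX___X_

step 1: ____X__X_X
step 2: ___X_XX___
step 3: __X__X_X__
step 4: _X_XX___X_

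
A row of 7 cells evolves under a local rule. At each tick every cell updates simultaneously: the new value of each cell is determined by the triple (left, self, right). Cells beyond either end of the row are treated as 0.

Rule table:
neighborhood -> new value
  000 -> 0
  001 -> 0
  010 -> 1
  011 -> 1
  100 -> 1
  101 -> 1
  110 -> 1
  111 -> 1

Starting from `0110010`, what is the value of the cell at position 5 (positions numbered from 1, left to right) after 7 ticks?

1

0111011
0111111
0111111  (fixed point — unchanged through tick 7)
position 5 holds 1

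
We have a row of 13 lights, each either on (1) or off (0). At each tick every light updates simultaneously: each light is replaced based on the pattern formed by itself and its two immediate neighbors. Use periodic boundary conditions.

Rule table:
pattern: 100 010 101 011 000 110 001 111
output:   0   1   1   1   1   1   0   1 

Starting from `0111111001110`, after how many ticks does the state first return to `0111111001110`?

0111111001110

1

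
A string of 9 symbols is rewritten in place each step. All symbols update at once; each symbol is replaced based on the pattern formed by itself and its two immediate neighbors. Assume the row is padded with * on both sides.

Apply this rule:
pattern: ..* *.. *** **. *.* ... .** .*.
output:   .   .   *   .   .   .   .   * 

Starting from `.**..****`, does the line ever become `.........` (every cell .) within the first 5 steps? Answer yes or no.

yes

......***
.......**
........*
.........
all cells are . at step 4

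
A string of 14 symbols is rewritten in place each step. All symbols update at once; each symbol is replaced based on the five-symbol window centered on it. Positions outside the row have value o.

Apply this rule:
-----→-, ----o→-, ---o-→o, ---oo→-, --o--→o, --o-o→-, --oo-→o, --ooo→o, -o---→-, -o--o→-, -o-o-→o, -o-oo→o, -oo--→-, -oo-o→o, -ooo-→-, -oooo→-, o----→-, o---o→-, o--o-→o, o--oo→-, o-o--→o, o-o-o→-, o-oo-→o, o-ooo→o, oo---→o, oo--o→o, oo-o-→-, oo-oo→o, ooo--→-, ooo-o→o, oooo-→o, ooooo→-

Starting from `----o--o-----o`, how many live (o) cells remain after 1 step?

6

o--oo-oo-----o
count of o: 6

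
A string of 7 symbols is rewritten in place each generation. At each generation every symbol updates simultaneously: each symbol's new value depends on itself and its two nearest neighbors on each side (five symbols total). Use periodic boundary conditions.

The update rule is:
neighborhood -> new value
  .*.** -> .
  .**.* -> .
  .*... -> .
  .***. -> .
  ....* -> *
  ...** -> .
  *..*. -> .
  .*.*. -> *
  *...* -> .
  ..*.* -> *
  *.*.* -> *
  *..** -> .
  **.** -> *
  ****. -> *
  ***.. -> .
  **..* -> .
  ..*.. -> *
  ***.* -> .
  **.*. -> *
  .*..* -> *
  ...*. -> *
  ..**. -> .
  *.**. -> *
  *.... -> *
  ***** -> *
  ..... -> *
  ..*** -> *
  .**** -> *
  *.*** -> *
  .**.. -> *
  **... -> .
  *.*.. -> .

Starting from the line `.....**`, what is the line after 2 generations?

.*....*

.***..*
.*....*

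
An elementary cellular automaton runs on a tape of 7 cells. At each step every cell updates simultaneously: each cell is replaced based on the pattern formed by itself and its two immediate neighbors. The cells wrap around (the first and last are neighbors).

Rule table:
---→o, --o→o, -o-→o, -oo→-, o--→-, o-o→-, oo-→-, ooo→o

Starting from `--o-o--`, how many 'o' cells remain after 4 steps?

3

step 1: ooo-o-o
step 2: oo--o--
step 3: ---oo-o
step 4: -oo---o
count of o: 3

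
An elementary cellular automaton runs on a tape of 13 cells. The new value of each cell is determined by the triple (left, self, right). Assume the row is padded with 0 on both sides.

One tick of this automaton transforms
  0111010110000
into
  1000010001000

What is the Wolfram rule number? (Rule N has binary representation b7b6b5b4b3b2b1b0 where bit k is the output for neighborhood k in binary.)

position 2: 111 → 0  (bit 7 = 0)
position 3: 110 → 0  (bit 6 = 0)
position 4: 101 → 0  (bit 5 = 0)
position 9: 100 → 1  (bit 4 = 1)
position 1: 011 → 0  (bit 3 = 0)
position 5: 010 → 1  (bit 2 = 1)
position 0: 001 → 1  (bit 1 = 1)
position 10: 000 → 0  (bit 0 = 0)
bits b7..b0 = 00010110 = 22

22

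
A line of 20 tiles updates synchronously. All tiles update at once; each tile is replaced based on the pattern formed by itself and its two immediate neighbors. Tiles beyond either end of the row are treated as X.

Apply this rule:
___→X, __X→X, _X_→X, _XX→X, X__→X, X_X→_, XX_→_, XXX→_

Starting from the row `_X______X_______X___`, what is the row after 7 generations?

generation 1: _XXXXXXXXXXXXXXXXXXX
generation 2: _X__________________
generation 3: _XXXXXXXXXXXXXXXXXXX  (repeats generation 1; period 2)
generation 7: _XXXXXXXXXXXXXXXXXXX

_XXXXXXXXXXXXXXXXXXX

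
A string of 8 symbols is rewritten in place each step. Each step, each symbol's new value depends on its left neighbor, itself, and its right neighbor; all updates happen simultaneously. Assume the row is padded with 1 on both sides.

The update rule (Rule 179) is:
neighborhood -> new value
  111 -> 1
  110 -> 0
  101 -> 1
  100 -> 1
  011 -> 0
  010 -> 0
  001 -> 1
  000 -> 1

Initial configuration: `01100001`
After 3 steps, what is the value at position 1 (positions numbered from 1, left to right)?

1

step 1: 10011110
step 2: 01101101
step 3: 10010010
position 1 holds 1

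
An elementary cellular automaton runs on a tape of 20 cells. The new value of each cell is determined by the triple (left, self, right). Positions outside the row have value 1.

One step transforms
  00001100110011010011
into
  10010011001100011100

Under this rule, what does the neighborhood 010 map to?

At position 15 the neighborhood is 010; the next row has 1 there.

1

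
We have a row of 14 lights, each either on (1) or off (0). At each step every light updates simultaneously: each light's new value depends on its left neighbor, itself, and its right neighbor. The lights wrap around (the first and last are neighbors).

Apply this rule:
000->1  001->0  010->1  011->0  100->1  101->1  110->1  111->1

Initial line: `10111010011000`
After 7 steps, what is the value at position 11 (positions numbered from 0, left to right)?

step 1: 11011111001110
step 2: 01101111100111
step 3: 10110111110011
step 4: 11011011111001
step 5: 11101101111100
step 6: 01110110111110
step 7: 00111011011111
position 11 holds 1

1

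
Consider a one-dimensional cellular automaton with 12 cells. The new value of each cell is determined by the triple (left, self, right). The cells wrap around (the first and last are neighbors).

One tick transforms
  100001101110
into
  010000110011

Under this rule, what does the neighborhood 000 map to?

At position 2 the neighborhood is 000; the next row has 0 there.

0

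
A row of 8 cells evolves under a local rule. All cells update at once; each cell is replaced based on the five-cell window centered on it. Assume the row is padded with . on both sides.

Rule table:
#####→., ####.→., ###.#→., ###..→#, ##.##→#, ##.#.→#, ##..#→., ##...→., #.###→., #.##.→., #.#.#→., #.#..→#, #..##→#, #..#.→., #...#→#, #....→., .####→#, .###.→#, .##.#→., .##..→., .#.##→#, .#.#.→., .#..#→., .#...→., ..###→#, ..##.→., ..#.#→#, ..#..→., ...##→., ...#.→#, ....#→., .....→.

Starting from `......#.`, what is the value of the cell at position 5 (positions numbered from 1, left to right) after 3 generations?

.

.....#..
....#...
...#....
position 5 holds .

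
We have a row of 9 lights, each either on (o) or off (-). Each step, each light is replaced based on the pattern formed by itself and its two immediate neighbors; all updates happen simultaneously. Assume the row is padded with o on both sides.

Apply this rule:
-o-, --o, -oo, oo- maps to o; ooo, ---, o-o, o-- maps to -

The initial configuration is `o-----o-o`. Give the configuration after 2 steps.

step 1: o----oo-o
step 2: o---ooo-o

o---ooo-o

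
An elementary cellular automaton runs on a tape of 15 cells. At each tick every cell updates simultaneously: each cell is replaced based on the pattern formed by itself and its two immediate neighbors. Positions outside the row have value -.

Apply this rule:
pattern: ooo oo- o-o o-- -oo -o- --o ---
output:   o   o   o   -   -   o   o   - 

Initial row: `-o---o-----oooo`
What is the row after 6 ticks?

oo--oo----o-ooo
-o-o-o---ooo-oo
oooooo--o-ooo-o
-ooooo-ooo-oooo
o-ooooo-ooo-ooo
oo-ooooo-ooo-oo

oo-ooooo-ooo-oo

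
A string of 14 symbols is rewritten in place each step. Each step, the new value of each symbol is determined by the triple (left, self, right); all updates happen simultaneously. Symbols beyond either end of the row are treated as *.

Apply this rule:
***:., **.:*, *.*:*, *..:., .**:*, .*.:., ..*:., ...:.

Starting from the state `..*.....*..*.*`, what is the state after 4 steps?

step 1: ............**
step 2: ............*.
step 3: .............*
step 4: .............*

.............*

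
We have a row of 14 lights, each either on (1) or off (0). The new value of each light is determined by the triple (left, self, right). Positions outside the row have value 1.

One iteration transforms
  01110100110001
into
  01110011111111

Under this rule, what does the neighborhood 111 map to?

At position 2 the neighborhood is 111; the next row has 1 there.

1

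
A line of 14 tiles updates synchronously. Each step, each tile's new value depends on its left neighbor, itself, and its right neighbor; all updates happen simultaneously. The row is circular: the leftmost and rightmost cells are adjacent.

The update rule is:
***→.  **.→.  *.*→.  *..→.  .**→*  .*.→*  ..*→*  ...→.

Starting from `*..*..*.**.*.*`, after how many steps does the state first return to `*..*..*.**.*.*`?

..**.**.*..*.*
.**..*..*.**.*
.*..**.**.*..*
.*.**..*..*.**
.*.*..**.**.*.
**.*.**..*..*.
*..*.*..**.**.
*.**.*.**..*..
*.*..*.*..**.*
..*.**.*.**..*
.**.*..*.*..**
.*..*.**.*.**.
**.**.*..*.*..
*..*..*.**.*.*

14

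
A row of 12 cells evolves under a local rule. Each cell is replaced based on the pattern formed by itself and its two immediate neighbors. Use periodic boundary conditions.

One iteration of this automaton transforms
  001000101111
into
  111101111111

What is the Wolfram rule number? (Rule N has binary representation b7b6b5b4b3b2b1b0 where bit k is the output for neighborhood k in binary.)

position 9: 111 → 1  (bit 7 = 1)
position 11: 110 → 1  (bit 6 = 1)
position 7: 101 → 1  (bit 5 = 1)
position 0: 100 → 1  (bit 4 = 1)
position 8: 011 → 1  (bit 3 = 1)
position 2: 010 → 1  (bit 2 = 1)
position 1: 001 → 1  (bit 1 = 1)
position 4: 000 → 0  (bit 0 = 0)
bits b7..b0 = 11111110 = 254

254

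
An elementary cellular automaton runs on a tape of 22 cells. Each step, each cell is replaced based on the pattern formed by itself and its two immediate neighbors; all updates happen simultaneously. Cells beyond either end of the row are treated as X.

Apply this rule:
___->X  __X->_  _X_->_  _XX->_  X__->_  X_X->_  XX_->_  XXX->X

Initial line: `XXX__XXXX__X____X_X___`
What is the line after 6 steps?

XX____XX_____XX_____X_
X__XX____XXX____XXX___
______XX__X__XX__X__X_
_XXXX_________________
__XX__XXXXXXXXXXXXXXX_
_______XXXXXXXXXXXXX__

_______XXXXXXXXXXXXX__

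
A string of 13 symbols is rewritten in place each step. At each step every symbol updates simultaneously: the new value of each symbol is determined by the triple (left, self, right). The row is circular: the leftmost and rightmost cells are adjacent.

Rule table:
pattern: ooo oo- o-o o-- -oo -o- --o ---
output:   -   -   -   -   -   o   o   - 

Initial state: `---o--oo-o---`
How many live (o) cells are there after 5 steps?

--oo-o---o---
-o---o--oo---
oo--oo-o-----
---o---o----o
--oo--oo---oo
count of o: 6

6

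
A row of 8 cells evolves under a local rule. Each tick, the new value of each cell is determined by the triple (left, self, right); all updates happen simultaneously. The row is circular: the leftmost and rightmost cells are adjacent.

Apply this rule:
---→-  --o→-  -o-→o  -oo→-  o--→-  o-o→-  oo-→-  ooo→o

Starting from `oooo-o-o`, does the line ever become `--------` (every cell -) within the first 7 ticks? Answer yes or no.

no

ooo--o--
-o---o--
-o---o--  (fixed point — unchanged through tick 7)
tick 7 is -o---o--, still not uniform -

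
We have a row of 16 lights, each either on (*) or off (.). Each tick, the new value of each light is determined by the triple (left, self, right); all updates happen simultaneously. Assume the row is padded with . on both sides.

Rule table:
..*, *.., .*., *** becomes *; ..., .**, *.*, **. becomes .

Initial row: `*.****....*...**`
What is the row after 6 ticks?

tick 1: *..**.*..***.*..
tick 2: ***...***.*..**.
tick 3: .*.*.*.*..***..*
tick 4: **.*.*.***.*.***
tick 5: ...*.*..*..*..*.
tick 6: ..**.***********

..**.***********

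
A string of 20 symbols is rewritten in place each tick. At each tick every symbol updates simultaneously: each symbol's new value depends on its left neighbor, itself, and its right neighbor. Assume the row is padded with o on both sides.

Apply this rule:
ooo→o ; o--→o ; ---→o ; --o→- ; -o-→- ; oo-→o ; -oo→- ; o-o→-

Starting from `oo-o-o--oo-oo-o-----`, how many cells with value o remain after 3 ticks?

11

tick 1: oo----o--o--o--oooo-
tick 2: ooooo--o--o--o--ooo-
tick 3: oooooo--o--o--o--oo-
count of o: 11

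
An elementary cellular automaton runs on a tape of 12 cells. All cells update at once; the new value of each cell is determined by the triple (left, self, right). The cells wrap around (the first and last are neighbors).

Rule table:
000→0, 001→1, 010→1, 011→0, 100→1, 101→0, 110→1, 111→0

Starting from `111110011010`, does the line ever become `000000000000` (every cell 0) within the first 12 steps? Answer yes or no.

000011101010
000100101011
101111101001
100000101110
110001100010
011010110110
101010010011
101011111100
101000000111
101100001000
100110011101
111011100100
step 12 is 111011100100, still not uniform 0

no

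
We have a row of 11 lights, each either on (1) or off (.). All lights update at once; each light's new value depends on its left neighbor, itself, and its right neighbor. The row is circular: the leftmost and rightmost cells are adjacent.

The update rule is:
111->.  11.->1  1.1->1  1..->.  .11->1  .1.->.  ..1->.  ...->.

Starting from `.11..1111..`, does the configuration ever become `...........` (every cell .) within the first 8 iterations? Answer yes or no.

.11..1..1..
.11........
.11........  (fixed point — unchanged through iteration 8)
iteration 8 is .11........, still not uniform .

no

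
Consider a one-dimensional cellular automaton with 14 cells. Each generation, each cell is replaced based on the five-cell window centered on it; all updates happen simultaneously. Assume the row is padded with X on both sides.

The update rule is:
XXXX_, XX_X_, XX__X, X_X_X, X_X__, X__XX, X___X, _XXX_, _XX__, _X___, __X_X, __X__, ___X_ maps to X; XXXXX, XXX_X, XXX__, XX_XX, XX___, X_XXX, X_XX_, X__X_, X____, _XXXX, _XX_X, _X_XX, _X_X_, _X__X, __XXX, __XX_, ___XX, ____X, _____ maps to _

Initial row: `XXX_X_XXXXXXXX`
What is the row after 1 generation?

_X_XX_________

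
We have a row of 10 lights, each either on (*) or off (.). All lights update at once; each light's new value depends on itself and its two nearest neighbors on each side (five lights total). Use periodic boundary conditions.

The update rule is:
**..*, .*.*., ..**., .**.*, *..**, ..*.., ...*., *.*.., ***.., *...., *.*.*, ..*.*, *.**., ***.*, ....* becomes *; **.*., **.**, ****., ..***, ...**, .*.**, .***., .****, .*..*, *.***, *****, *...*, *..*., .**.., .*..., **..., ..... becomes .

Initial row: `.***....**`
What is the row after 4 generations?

...*.**.**
..**.**.*.
..**.**.*.  (fixed point — unchanged through generation 4)

..**.**.*.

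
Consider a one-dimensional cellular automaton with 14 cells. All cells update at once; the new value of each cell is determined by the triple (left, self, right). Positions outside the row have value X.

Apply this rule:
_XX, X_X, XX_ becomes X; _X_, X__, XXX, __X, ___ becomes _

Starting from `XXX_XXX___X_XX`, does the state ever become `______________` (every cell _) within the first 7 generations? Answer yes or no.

__XXX_X____XX_
__X_XX_____XXX
___XXX_____X__
___X_X________
____X_________
______________
all cells are _ at generation 6

yes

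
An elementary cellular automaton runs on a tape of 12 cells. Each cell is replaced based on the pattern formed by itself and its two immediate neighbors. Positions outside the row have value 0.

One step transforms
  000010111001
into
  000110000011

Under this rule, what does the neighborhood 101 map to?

At position 5 the neighborhood is 101; the next row has 0 there.

0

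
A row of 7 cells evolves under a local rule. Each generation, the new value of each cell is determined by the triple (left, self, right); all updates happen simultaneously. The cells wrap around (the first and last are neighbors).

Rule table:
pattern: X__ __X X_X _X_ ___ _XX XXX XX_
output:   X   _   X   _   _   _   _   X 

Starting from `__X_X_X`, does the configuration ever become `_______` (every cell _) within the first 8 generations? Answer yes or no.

no

X__X_X_
_X__X_X
X_X__X_
_X_X__X
X_X_X__
_X_X_X_
__X_X_X  (repeats generation 0; period 7)
generation 8: X__X_X_
generation 8 is X__X_X_, still not uniform _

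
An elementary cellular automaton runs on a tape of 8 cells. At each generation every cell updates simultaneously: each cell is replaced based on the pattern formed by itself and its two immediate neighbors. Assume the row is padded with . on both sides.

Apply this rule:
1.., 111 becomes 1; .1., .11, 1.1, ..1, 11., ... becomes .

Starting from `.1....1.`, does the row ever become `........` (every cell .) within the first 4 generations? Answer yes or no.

no

generation 1: ..1....1
generation 2: ...1....
generation 3: ....1...
generation 4: .....1..
generation 4 is .....1.., still not uniform .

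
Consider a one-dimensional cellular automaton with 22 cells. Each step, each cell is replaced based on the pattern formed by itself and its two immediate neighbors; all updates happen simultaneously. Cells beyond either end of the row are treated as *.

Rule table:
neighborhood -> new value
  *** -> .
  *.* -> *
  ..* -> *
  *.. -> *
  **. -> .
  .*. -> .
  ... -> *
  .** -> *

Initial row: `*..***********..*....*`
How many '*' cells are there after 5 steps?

step 1: .***..........**.*****
step 2: **..***********.**....
step 3: ..***..........**.****
step 4: ***..***********.**...
step 5: ...***..........**.***
count of *: 8

8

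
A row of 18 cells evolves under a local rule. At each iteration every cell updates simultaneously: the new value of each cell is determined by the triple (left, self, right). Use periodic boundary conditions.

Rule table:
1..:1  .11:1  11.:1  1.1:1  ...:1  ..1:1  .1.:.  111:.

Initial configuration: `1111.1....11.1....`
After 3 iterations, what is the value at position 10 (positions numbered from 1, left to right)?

1..11.1111111.1111
1111111.....111...
1.....1111111.1111
position 10 holds 1

1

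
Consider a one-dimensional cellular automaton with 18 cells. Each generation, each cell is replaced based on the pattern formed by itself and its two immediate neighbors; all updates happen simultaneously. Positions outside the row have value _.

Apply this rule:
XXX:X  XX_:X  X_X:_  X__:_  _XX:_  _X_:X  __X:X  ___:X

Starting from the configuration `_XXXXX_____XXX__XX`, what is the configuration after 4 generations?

X_X__X_X__X__X_X_X

X_XXXX_XXXX_XX_X_X
X__XXX__XXX__X_X_X
X_X_XX_X_XX_XX_X_X
X_X__X_X__X__X_X_X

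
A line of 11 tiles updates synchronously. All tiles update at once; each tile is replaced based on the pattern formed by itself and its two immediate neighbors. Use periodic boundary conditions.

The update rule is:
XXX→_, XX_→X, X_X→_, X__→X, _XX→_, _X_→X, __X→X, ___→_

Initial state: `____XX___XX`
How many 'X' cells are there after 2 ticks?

X__X_XX_X_X
XXXX__X_X__
count of X: 6

6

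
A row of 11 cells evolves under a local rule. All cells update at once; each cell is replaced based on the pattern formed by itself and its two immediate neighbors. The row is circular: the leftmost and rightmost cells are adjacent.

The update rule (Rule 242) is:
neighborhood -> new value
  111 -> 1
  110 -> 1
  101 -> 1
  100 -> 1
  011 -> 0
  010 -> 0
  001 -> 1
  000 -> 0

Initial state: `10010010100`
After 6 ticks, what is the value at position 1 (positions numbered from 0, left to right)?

tick 1: 01101101011
tick 2: 10110110101
tick 3: 11011011010
tick 4: 01101101101
tick 5: 10110110110
tick 6: 01011011011
position 1 holds 1

1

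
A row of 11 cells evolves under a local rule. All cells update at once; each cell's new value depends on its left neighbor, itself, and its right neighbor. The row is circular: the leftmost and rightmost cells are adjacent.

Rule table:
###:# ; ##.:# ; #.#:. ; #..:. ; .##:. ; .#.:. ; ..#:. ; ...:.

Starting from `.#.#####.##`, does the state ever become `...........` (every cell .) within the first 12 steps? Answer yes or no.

....####..#
.....###...
......##...
.......#...
...........
all cells are . at step 5

yes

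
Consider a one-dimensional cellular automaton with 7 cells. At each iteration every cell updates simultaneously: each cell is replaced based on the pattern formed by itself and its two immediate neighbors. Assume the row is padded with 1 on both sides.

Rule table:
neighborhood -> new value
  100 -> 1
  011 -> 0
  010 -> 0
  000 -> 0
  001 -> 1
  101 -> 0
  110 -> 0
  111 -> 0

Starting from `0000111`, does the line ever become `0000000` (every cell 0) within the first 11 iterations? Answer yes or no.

yes

1001000
0110101
0000000
all cells are 0 at iteration 3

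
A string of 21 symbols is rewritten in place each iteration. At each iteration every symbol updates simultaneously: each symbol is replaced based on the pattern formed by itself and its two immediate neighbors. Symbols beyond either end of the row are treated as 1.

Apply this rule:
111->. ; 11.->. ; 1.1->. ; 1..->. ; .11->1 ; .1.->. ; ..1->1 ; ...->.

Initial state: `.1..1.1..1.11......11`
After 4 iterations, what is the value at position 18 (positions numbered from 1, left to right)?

.

...1....1..1......11.
..1....1..1......11..
.1....1..1......11..1
.....1..1......11..11
position 18 holds .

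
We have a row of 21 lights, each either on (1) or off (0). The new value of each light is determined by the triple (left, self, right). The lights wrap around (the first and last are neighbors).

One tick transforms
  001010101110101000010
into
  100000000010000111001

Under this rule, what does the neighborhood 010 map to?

At position 2 the neighborhood is 010; the next row has 0 there.

0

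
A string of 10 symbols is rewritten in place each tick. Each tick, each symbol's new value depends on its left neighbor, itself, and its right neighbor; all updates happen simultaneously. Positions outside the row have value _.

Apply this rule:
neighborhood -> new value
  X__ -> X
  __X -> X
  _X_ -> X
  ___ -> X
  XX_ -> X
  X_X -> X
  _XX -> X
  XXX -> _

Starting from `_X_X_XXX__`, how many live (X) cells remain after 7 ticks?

XXXXXX_XXX
X____XXX_X
XXXXXX_XXX  (repeats tick 1; period 2)
tick 7: XXXXXX_XXX
count of X: 9

9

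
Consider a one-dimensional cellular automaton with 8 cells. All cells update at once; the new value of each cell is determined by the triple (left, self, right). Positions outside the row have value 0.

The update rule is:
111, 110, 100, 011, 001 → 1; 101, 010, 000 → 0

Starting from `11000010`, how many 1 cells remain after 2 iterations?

5

11100101
11111000
count of 1: 5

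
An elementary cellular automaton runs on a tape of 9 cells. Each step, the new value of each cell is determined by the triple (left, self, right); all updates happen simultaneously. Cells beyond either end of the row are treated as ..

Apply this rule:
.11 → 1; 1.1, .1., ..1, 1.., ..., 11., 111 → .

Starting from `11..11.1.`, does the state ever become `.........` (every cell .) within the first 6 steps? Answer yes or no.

yes

1...1....
.........
all cells are . at step 2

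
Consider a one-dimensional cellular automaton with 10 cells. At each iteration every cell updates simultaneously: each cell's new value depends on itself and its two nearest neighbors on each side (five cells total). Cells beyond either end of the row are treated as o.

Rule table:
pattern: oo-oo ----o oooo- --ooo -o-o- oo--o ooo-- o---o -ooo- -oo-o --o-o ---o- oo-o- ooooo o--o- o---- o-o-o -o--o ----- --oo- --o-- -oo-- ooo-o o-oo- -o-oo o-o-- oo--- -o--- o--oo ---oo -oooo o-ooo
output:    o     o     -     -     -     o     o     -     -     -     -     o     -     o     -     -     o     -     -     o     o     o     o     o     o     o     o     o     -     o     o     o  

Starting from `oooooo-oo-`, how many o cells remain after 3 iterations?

oooo-ooo-o
oo-ooo-ooo
-ooo-ooooo
count of o: 8

8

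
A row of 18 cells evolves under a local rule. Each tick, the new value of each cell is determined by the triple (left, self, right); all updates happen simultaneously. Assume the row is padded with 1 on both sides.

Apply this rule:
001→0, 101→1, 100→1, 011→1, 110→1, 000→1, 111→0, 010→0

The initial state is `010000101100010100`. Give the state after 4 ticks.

101110011111001010
111011010001100101
001111101101110011
101000111111011010

101000111111011010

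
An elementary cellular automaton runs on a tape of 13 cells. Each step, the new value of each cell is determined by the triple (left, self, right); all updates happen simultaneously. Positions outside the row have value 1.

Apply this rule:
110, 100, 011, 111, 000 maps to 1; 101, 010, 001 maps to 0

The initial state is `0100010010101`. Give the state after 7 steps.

1011110111101

0011001000001
1011100111101
1011110111101
1011110111101  (fixed point — unchanged through step 7)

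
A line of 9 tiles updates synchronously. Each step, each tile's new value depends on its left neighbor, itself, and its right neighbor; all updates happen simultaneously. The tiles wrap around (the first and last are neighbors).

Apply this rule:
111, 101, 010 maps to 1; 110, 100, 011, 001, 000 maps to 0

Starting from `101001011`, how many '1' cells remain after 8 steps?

011001101
100000011
000000001
000000001  (fixed point — unchanged through step 8)
count of 1: 1

1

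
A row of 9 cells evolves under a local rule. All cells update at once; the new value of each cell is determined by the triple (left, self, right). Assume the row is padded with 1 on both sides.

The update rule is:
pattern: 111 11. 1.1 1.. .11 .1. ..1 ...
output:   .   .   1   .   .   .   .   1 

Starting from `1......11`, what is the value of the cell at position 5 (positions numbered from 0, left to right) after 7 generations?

..1111...
.......1.
.11111..1
1........
..111111.
........1
.111111..
position 5 holds 1

1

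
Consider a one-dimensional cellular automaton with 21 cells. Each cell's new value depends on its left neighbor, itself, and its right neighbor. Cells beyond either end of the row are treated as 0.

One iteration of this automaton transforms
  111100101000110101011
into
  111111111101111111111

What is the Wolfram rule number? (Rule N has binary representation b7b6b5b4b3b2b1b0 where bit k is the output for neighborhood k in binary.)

254

position 1: 111 → 1  (bit 7 = 1)
position 3: 110 → 1  (bit 6 = 1)
position 7: 101 → 1  (bit 5 = 1)
position 4: 100 → 1  (bit 4 = 1)
position 0: 011 → 1  (bit 3 = 1)
position 6: 010 → 1  (bit 2 = 1)
position 5: 001 → 1  (bit 1 = 1)
position 10: 000 → 0  (bit 0 = 0)
bits b7..b0 = 11111110 = 254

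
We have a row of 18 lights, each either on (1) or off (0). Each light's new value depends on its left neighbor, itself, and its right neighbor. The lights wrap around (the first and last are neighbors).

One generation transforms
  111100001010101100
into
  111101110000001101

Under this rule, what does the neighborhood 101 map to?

0

At position 9 the neighborhood is 101; the next row has 0 there.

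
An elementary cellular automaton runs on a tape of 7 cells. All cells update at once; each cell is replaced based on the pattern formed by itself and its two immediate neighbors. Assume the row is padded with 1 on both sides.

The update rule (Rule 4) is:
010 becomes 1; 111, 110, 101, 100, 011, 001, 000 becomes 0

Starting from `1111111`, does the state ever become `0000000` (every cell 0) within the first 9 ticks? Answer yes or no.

yes

0000000
all cells are 0 at tick 1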